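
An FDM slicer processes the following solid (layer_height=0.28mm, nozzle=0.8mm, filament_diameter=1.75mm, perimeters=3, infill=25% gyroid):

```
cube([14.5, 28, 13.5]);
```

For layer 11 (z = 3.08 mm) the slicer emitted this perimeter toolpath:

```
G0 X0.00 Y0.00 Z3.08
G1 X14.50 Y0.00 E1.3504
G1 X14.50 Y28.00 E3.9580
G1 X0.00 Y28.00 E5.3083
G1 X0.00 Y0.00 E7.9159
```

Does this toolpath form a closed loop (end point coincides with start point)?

Start point (G0): (0.00, 0.00). End point (last G1): the path returns to the start — closed.

yes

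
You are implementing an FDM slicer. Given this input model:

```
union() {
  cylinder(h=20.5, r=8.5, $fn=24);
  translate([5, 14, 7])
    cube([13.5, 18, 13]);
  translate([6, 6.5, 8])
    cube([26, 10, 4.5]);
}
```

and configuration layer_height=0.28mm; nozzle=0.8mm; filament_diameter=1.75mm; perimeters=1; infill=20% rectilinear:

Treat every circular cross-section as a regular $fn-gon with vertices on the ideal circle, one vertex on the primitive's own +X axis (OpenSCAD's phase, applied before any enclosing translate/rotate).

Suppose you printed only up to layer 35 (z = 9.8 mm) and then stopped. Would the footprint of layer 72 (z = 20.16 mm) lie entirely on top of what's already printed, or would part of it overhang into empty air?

Compare the two slices. At z = 9.8: the r=8.5 cylinder contributes a regular 24-gon of circumradius 8.5 (area = (24/2)·8.500²·sin(360°/24) = 224.40 mm²); the cube at (5, 14) is present — its section is the full 13.5×18 rectangle (area 243.00 mm²); the cube at (6, 6.5) (footprint 26×10) is included at this height (area 260.00 mm²); Combining (union): the regions partially overlap — summed areas 727.40 mm² minus the doubly-counted overlap 31.25 mm² gives 696.15 mm² — area = 696.15 mm². At z = 20.16: the r=8.5 cylinder contributes a regular 24-gon of circumradius 8.5 (area = (24/2)·8.500²·sin(360°/24) = 224.40 mm²); the cube at (5, 14) does not reach this height (z outside [7, 20]); the cube at (6, 6.5) does not reach this height (z outside [8, 12.5]); Taking the union: only the r=8.5 cylinder is present, so the union is just that shape — area = 224.40 mm². Checking containment: the cross-section at z = 20.16 is a subset of the cross-section at z = 9.8.

entirely on top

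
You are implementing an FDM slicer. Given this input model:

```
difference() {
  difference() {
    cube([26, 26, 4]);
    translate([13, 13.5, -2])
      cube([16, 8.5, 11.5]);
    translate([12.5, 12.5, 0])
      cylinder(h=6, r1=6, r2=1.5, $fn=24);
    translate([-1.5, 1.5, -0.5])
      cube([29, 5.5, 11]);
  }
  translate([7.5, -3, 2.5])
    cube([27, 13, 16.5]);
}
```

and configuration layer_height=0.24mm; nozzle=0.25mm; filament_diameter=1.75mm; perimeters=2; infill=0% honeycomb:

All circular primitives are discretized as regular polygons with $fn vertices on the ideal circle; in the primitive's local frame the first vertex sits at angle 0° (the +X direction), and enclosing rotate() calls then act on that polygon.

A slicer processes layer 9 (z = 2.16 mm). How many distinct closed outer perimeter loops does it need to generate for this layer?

At z = 2.16 mm: the cube is present — its section is the full 26×26 rectangle; the cube at (13, 13.5) is present — its section is the full 16×8.5 rectangle; the cone at (12.5, 12.5) contributes a regular 24-gon of circumradius 4.380 (interpolated between r1=6 and r2=1.5 at t=0.360); the 29×5.5 cube at (-1.5, 1.5) contributes its full rectangle; Taking the first minus the rest: starting from the 26×26 cube, the 16×8.5 cube at (13, 13.5) partially overlaps it — only the 110.50 mm² overlap (of its 136.00 mm²) is removed, clipping the outline; the cone at (12.5, 12.5) partially overlaps it — only the 50.68 mm² overlap (of its 59.58 mm²) is removed, clipping the outline; the 29×5.5 cube at (-1.5, 1.5) partially overlaps it — only the 143.00 mm² overlap (of its 159.50 mm²) is removed, clipping the outline — 2 connected regions; the cube at (7.5, -3) does not reach this height (z outside [2.5, 19]); Taking the first minus the rest: none of the subtracted shapes is present at this height, so the result so far is unchanged — 2 connected regions. The result has 2 disconnected regions.

2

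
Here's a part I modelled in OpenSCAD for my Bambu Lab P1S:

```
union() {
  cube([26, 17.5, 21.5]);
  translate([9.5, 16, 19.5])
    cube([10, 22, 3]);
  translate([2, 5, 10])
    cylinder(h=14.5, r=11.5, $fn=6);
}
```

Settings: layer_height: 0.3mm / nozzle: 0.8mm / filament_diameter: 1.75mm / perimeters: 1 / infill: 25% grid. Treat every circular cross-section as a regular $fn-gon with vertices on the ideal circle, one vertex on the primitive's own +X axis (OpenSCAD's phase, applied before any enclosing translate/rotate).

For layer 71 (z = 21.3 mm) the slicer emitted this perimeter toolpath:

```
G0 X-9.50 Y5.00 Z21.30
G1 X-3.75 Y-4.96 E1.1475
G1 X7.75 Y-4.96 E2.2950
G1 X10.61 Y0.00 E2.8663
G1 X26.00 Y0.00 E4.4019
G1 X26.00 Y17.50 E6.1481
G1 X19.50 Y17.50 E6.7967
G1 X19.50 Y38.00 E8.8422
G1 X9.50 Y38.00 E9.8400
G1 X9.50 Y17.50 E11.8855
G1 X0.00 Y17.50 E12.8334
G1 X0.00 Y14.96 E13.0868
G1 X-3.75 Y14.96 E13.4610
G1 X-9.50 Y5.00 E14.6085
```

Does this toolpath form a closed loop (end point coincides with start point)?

Start point (G0): (-9.50, 5.00). End point (last G1): the path returns to the start — closed.

yes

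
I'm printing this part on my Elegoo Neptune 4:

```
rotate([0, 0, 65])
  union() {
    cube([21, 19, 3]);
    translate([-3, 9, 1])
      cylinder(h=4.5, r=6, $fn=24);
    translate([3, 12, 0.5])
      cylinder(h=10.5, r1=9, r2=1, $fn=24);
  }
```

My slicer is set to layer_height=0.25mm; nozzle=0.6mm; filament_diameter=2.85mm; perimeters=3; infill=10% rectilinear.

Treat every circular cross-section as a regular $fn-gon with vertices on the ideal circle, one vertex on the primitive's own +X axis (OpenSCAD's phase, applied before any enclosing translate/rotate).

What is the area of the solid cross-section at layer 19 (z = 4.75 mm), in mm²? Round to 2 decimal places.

181.43 mm²

At z = 4.75 mm: the cube does not reach this height (z outside [0, 3]); the r=6 cylinder at (-3, 9) contributes a regular 24-gon of circumradius 6 (area = (24/2)·6.000²·sin(360°/24) = 111.81 mm²); the cone at (3, 12) contributes a regular 24-gon of circumradius 5.762 (interpolated between r1=9 and r2=1 at t=0.405) (area = (24/2)·5.762²·sin(360°/24) = 103.11 mm²); Taking the union: the regions partially overlap — summed areas 214.92 mm² minus the doubly-counted overlap 33.49 mm² gives 181.43 mm² — area = 181.43 mm²; (whole slice rotated 65° about Z — lengths, areas and connectivity unchanged). Overall, the cross-section is a single solid region. Net area = 181.43 mm².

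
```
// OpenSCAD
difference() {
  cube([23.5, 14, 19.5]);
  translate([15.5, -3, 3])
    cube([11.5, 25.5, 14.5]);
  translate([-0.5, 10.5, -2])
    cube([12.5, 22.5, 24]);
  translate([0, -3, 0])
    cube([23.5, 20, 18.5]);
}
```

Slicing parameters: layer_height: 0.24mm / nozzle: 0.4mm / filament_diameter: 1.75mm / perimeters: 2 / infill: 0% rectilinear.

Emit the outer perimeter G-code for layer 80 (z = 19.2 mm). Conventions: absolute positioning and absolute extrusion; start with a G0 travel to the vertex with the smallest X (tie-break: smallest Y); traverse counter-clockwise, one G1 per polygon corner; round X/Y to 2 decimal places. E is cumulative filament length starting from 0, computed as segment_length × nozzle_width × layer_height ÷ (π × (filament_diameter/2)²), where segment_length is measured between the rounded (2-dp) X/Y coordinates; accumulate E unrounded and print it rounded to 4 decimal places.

At z = 19.2 mm: the 23.5×14 cube contributes its full rectangle; the cube at (15.5, -3) does not reach this height (z outside [3, 17.5]); the 12.5×22.5 cube at (-0.5, 10.5) contributes its full rectangle; the cube at (0, -3) is absent (z outside [0, 18.5]); Taking the first minus the rest: starting from the 23.5×14 cube, the 12.5×22.5 cube at (-0.5, 10.5) partially overlaps it — only the 42.00 mm² overlap (of its 281.25 mm²) is removed, clipping the outline — 1 connected region. The outline is a single polygon with 6 vertices. Extrusion per mm of travel: 0.4 × 0.24 / (π × 0.875²) = 0.039912. Accumulating E over each segment gives final E = 2.9934.

G0 X0.00 Y0.00 Z19.20
G1 X23.50 Y0.00 E0.9379
G1 X23.50 Y14.00 E1.4967
G1 X12.00 Y14.00 E1.9557
G1 X12.00 Y10.50 E2.0954
G1 X0.00 Y10.50 E2.5743
G1 X0.00 Y0.00 E2.9934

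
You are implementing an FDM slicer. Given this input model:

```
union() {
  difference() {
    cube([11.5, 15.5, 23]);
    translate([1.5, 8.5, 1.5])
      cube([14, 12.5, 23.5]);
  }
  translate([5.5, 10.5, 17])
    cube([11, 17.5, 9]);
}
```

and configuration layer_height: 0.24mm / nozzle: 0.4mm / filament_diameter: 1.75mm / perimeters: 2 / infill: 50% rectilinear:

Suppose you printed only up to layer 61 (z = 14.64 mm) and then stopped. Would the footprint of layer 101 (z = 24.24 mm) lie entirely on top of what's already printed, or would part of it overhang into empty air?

part overhangs

Compare the two slices. At z = 14.64: the 11.5×15.5 cube contributes its full rectangle (area 178.25 mm²); the cube at (1.5, 8.5) is present — its section is the full 14×12.5 rectangle (area 175.00 mm²); After the difference (first − rest): starting from the 11.5×15.5 cube (178.25 mm²), the 14×12.5 cube at (1.5, 8.5) partially overlaps it — only the 70.00 mm² overlap (of its 175.00 mm²) is removed, clipping the outline — area = 108.25 mm²; the cube at (5.5, 10.5) does not reach this height (z outside [17, 26]); Combining (union): only that combined region is present, so the union is just that shape — area = 108.25 mm². At z = 24.24: the cube does not reach this height (z outside [0, 23]); the cube at (1.5, 8.5) (footprint 14×12.5) is included at this height (area 175.00 mm²); Subtracting the remaining from the first: the first operand is absent here, so nothing remains; the cube at (5.5, 10.5) (footprint 11×17.5) is included at this height (area 192.50 mm²); Merging all regions: only the 11×17.5 cube at (5.5, 10.5) is present, so the union is just that shape — area = 192.50 mm². Checking containment: at z = 24.24 the cross-section extends beyond the z = 14.64 cross-section by about 192.50 mm².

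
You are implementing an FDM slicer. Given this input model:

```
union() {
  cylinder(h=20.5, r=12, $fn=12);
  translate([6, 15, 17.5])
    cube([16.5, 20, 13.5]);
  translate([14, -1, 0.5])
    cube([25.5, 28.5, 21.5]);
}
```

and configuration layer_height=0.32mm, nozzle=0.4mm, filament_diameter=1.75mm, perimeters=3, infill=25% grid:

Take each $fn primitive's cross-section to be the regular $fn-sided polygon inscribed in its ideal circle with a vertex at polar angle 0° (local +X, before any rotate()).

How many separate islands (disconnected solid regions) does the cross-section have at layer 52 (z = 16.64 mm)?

At z = 16.64 mm: the cylinder: section is a regular 12-gon, circumradius r=12; the cube at (6, 15) is not intersected at this z (z outside [17.5, 31]); the cube at (14, -1) (footprint 25.5×28.5) is included at this height; Combining (union): the 2 present regions are separate (no shared area or edge), so areas and boundary lengths simply add and each stays a separate island — 2 connected regions. Overall, the cross-section has 2 separate islands. Island count = 2.

2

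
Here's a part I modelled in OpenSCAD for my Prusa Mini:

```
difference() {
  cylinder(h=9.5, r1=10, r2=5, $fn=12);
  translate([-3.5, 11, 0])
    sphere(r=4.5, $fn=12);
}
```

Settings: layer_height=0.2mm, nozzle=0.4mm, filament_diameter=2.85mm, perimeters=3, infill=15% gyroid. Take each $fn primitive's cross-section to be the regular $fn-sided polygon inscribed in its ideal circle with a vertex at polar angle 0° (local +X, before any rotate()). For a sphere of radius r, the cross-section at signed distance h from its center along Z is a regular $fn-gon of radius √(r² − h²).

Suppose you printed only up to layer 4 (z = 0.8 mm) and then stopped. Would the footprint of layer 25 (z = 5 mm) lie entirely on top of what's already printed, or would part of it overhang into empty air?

Compare the two slices. At z = 0.8: the cone (r1=10→r2=5) has section circumradius 9.579 here — a regular 12-gon (area = (12/2)·9.579²·sin(360°/12) = 275.27 mm²); the r=4.5 sphere at (-3.5, 11) slices to a regular 12-gon of circumradius 4.428 (√(r²−h²) with h=0.8 from center) (area = (12/2)·4.428²·sin(360°/12) = 58.83 mm²); After the difference (first − rest): starting from the cone (275.27 mm²), the r=4.5 sphere at (-3.5, 11) partially overlaps it — only the 9.97 mm² overlap (of its 58.83 mm²) is removed, clipping the outline — area = 265.30 mm². At z = 5: the cone (r1=10→r2=5) has section circumradius 7.368 here — a regular 12-gon (area = (12/2)·7.368²·sin(360°/12) = 162.88 mm²); the sphere at (-3.5, 11) is not intersected at this z (|z−center|=5.000 > r=4.5); After the difference (first − rest): none of the subtracted shapes is present at this height, so the cone is unchanged — area = 162.88 mm². Checking containment: the cross-section at z = 5 is a subset of the cross-section at z = 0.8.

entirely on top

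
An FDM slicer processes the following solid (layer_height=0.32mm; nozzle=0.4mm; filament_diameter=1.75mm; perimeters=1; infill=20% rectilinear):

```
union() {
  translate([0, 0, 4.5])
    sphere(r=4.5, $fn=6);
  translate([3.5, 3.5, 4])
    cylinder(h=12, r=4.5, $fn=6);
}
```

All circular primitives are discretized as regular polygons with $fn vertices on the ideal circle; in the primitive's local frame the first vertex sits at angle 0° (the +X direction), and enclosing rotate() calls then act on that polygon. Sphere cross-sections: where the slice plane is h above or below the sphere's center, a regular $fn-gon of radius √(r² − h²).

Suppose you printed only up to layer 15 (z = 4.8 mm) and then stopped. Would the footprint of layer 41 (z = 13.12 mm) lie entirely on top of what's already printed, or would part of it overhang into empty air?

Compare the two slices. At z = 4.8: the r=4.5 sphere contributes a regular 6-gon of circumradius √(4.5²−0.3²) = 4.490 (area = (6/2)·4.490²·sin(360°/6) = 52.38 mm²); the r=4.5 cylinder at (3.5, 3.5) contributes a regular 6-gon of circumradius 4.5 (area = (6/2)·4.500²·sin(360°/6) = 52.61 mm²); Merging all regions: the regions partially overlap — summed areas 104.99 mm² minus the doubly-counted overlap 14.69 mm² gives 90.30 mm² — area = 90.30 mm². At z = 13.12: the sphere is absent (|z−center|=8.620 > r=4.5); the r=4.5 cylinder at (3.5, 3.5) gives a regular 6-gon of circumradius 4.5 (constant along its height) (area = (6/2)·4.500²·sin(360°/6) = 52.61 mm²); Combining (union): only the r=4.5 cylinder at (3.5, 3.5) is present, so the union is just that shape — area = 52.61 mm². Checking containment: the cross-section at z = 13.12 is a subset of the cross-section at z = 4.8.

entirely on top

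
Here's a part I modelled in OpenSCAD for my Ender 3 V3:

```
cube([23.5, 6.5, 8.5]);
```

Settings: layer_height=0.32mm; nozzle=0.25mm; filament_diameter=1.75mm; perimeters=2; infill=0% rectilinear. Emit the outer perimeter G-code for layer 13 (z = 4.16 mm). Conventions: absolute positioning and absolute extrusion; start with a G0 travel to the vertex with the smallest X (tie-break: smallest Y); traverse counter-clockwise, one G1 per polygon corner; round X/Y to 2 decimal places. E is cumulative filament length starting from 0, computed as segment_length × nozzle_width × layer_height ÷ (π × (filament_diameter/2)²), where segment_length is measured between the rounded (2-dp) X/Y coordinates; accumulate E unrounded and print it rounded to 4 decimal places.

At z = 4.16 mm: the cube (footprint 23.5×6.5) is included at this height. The outline is a single polygon with 4 vertices. Extrusion per mm of travel: 0.25 × 0.32 / (π × 0.875²) = 0.033260. Accumulating E over each segment gives final E = 1.9956.

G0 X0.00 Y0.00 Z4.16
G1 X23.50 Y0.00 E0.7816
G1 X23.50 Y6.50 E0.9978
G1 X0.00 Y6.50 E1.7794
G1 X0.00 Y0.00 E1.9956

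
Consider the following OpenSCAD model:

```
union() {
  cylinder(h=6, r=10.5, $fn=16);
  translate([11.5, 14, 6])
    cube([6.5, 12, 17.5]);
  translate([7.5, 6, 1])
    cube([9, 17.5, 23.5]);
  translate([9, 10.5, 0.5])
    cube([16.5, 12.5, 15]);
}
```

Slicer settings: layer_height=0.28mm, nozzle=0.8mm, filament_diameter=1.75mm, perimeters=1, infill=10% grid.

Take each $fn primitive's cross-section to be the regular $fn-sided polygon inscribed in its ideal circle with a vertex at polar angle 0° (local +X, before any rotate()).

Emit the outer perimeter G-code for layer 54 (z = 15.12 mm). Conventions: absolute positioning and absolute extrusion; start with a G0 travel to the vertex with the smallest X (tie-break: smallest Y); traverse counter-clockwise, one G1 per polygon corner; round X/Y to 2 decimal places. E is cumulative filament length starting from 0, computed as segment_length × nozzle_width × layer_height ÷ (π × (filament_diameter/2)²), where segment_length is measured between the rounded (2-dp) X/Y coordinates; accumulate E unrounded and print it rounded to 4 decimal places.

At z = 15.12 mm: the cylinder is not intersected at this z (z outside [0, 6]); the 6.5×12 cube at (11.5, 14) contributes its full rectangle; the 9×17.5 cube at (7.5, 6) contributes its full rectangle; the 16.5×12.5 cube at (9, 10.5) contributes its full rectangle; Combining (union): the regions partially overlap (shared area 154.75 mm²), so overlapping operands fuse into one piece — 1 connected region. The outline is a single polygon with 10 vertices. Extrusion per mm of travel: 0.8 × 0.28 / (π × 0.875²) = 0.093128. Accumulating E over each segment gives final E = 7.0778.

G0 X7.50 Y6.00 Z15.12
G1 X16.50 Y6.00 E0.8382
G1 X16.50 Y10.50 E1.2572
G1 X25.50 Y10.50 E2.0954
G1 X25.50 Y23.00 E3.2595
G1 X18.00 Y23.00 E3.9580
G1 X18.00 Y26.00 E4.2373
G1 X11.50 Y26.00 E4.8427
G1 X11.50 Y23.50 E5.0755
G1 X7.50 Y23.50 E5.4480
G1 X7.50 Y6.00 E7.0778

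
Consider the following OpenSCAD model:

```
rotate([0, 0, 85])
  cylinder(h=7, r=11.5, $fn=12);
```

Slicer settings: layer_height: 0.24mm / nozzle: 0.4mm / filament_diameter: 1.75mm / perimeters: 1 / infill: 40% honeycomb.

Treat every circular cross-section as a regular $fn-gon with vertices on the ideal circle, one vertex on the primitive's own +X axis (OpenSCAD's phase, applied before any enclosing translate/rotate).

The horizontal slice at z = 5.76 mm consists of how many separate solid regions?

At z = 5.76 mm: the r=11.5 cylinder gives a regular 12-gon of circumradius 11.5 (constant along its height); (whole slice rotated 85° about Z — lengths, areas and connectivity unchanged). The result has 1 disconnected region.

1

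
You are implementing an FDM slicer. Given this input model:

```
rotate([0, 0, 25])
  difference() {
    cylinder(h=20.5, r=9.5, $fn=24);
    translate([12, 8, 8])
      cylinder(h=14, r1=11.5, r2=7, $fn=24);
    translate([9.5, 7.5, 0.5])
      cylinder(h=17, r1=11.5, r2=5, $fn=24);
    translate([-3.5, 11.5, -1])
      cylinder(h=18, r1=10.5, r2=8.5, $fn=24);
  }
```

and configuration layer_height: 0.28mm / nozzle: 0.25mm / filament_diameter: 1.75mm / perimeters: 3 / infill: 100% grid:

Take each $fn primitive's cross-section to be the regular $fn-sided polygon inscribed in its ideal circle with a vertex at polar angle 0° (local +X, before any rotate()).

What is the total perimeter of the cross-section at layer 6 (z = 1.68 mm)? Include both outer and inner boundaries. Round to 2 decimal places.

At z = 1.68 mm: the cylinder: section is a regular 24-gon, circumradius r=9.5 (perimeter = 2·24·9.500·sin(180°/24) = 59.52 mm); the cone at (12, 8) is not intersected at this z (z outside [8, 22]); the cone at (9.5, 7.5): at t=0.069 of its height the radius interpolates to r₁+(r₂−r₁)t = 11.049, giving a regular 24-gon of that circumradius (perimeter = 2·24·11.049·sin(180°/24) = 69.22 mm); the cone at (-3.5, 11.5) contributes a regular 24-gon of circumradius 10.202 (interpolated between r1=10.5 and r2=8.5 at t=0.149) (perimeter = 2·24·10.202·sin(180°/24) = 63.92 mm); Taking the first minus the rest: starting from the r=9.5 cylinder, the cone at (9.5, 7.5) partially overlaps it — only the 95.38 mm² overlap (of its 379.15 mm²) is removed, clipping the outline; the cone at (-3.5, 11.5) partially overlaps it — only the 45.18 mm² overlap (of its 323.27 mm²) is removed, clipping the outline — boundary = 49.33 mm; (whole slice rotated 25° about Z — lengths, areas and connectivity unchanged). Overall, the cross-section is a single solid region. Total boundary length (outer) = 49.33 mm.

49.33 mm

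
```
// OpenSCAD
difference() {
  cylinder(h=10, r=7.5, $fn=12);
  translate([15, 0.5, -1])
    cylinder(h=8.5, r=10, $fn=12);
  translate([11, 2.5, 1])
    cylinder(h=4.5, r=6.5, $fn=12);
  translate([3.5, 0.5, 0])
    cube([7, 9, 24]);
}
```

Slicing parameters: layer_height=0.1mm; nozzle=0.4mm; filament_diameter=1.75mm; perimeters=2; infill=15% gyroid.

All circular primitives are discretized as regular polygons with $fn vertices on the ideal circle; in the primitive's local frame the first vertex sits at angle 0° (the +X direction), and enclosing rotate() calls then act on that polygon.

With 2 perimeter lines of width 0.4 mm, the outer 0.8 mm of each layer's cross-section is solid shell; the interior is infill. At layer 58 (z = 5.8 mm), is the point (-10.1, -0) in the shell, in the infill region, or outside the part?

At z = 5.8 mm: the r=7.5 cylinder gives a regular 12-gon of circumradius 7.5 (constant along its height); the r=10 cylinder at (15, 0.5) gives a regular 12-gon of circumradius 10 (constant along its height); the cylinder at (11, 2.5) does not reach this height (z outside [1, 5.5]); the cube at (3.5, 0.5) (footprint 7×9) is included at this height; After the difference (first − rest): starting from the r=7.5 cylinder, the r=10 cylinder at (15, 0.5) partially overlaps it — only the 11.35 mm² overlap (of its 300.00 mm²) is removed, clipping the outline; the 7×9 cube at (3.5, 0.5) partially overlaps it — only the 10.60 mm² overlap (of its 63.00 mm²) is removed, clipping the outline — 1 connected region. Overall, the cross-section is a single solid region. The nearest boundary edge runs (-6.50, -3.75)→(-7.50, 0.00); distance from the point to it = 2.60 mm. The point is not inside any of the regions above, so it lies outside the cross-section (2.60 mm from the nearest boundary).

outside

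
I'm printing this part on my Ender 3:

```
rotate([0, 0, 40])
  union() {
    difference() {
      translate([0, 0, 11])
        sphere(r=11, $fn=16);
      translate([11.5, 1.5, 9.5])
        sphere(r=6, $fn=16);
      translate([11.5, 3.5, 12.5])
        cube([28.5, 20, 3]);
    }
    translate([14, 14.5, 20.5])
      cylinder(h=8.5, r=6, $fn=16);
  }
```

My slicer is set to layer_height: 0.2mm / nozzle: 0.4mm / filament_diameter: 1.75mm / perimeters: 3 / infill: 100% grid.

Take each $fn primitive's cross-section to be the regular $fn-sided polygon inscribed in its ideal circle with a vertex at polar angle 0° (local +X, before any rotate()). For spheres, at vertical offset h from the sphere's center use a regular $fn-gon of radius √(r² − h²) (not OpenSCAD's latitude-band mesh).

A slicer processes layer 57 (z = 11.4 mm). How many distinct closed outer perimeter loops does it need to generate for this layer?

1

At z = 11.4 mm: the sphere: section is a regular 16-gon, circumradius = √(r²−h²) = √(11²−0.4²) = 10.993; the r=6 sphere at (11.5, 1.5) contributes a regular 16-gon of circumradius √(6²−1.9²) = 5.691; the cube at (11.5, 3.5) is absent (z outside [12.5, 15.5]); After the difference (first − rest): starting from the r=11 sphere, the r=6 sphere at (11.5, 1.5) partially overlaps it — only the 36.09 mm² overlap (of its 99.16 mm²) is removed, clipping the outline — 1 connected region; the cylinder at (14, 14.5) is absent (z outside [20.5, 29]); Combining (union): only that combined region is present, so the union is just that shape — 1 connected region; (rotated 40° about Z; rotation is an isometry so areas/perimeters/island counts are preserved). The result has 1 disconnected region.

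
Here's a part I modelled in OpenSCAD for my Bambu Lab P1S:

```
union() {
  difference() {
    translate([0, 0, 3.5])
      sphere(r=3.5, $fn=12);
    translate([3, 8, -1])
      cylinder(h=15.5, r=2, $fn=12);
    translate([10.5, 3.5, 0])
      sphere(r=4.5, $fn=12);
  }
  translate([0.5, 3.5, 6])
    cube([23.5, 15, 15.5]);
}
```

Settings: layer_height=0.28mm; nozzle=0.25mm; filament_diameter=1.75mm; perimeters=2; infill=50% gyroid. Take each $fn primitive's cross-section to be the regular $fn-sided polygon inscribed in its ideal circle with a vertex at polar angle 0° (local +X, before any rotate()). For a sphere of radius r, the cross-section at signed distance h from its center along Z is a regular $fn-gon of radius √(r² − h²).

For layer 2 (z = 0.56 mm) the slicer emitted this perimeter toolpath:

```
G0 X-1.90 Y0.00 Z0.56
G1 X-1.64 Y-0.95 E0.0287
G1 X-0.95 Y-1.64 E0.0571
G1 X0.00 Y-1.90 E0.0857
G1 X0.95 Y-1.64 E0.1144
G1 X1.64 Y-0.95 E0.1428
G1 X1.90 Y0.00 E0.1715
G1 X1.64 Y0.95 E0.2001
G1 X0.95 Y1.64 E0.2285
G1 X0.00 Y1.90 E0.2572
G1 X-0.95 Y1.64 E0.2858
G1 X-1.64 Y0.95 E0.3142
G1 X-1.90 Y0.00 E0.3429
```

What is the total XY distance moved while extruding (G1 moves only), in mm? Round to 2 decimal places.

Sum the Euclidean lengths of each G1 segment: total = 11.78 mm.

11.78 mm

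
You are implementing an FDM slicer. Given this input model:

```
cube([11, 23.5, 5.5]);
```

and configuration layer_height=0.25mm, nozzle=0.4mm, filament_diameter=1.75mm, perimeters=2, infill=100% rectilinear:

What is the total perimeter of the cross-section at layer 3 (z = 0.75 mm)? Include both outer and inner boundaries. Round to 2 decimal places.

At z = 0.75 mm: the 11×23.5 cube contributes its full rectangle (perimeter 69.00 mm). Overall, the cross-section is a single solid region. Total boundary length (outer) = 69.00 mm.

69.00 mm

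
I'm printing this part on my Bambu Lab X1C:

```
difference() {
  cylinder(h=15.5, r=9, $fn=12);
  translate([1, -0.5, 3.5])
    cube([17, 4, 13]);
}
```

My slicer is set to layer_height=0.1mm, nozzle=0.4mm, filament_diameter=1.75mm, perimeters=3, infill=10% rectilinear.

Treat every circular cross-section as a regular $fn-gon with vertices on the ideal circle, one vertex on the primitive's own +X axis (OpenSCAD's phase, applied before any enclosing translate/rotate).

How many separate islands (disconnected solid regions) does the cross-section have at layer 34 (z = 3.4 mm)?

At z = 3.4 mm: the r=9 cylinder contributes a regular 12-gon of circumradius 9; the cube at (1, -0.5) does not reach this height (z outside [3.5, 16.5]); After the difference (first − rest): none of the subtracted shapes is present at this height, so the r=9 cylinder is unchanged — 1 connected region. Overall, the cross-section is a single solid region. Island count = 1.

1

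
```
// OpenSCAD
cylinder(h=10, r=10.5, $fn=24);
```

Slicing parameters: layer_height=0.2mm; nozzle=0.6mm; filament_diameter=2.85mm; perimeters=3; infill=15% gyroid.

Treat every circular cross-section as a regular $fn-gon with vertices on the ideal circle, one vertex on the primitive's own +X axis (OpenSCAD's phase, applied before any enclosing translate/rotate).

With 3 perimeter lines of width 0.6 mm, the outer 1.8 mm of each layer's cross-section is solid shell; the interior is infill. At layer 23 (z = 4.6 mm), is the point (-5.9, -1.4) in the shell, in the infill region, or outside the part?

At z = 4.6 mm: the cylinder: section is a regular 24-gon, circumradius r=10.5. Overall, the cross-section is a single solid region. The nearest boundary edge runs (-10.50, 0.00)→(-10.14, -2.72); distance from the point to it = 4.38 mm. The point is inside the cross-section and 4.38 mm from the nearest boundary — more than the 1.8 mm shell width (3 × 0.6), so it's in the infill interior.

infill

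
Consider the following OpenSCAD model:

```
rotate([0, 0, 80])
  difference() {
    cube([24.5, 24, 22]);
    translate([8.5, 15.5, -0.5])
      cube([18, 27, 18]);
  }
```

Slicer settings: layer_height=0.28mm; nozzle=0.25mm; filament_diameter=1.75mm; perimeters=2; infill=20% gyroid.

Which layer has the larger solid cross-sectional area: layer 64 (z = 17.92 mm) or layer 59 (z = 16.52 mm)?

layer 64 (z = 17.92 mm)

Layer 64 (z = 17.92): the cube is present — its section is the full 24.5×24 rectangle (area 588.00 mm²); the cube at (8.5, 15.5) is not intersected at this z (z outside [-0.5, 17.5]); After the difference (first − rest): none of the subtracted shapes is present at this height, so the 24.5×24 cube is unchanged — area = 588.00 mm²; (whole slice rotated 80° about Z — lengths, areas and connectivity unchanged). So its area = 588.00 mm². Layer 59 (z = 16.52): the cube is present — its section is the full 24.5×24 rectangle (area 588.00 mm²); the 18×27 cube at (8.5, 15.5) contributes its full rectangle (area 486.00 mm²); Taking the first minus the rest: starting from the 24.5×24 cube (588.00 mm²), the 18×27 cube at (8.5, 15.5) partially overlaps it — only the 136.00 mm² overlap (of its 486.00 mm²) is removed, clipping the outline — area = 452.00 mm²; (rotated 80° about Z; rotation is an isometry so areas/perimeters/island counts are preserved). So its area = 452.00 mm². Layer 64 is larger (588.00 vs 452.00 mm²).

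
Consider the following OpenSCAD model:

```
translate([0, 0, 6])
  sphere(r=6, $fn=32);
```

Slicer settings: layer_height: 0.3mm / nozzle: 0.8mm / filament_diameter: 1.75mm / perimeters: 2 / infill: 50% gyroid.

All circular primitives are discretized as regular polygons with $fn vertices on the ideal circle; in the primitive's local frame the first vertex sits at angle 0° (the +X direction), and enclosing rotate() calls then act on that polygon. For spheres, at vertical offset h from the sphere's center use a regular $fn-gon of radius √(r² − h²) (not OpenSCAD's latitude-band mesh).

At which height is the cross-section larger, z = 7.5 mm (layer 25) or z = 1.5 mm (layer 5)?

Layer 25 (z = 7.5): the sphere: section is a regular 32-gon, circumradius = √(r²−h²) = √(6²−1.5²) = 5.809 (area = (32/2)·5.809²·sin(360°/32) = 105.35 mm²). So its area = 105.35 mm². Layer 5 (z = 1.5): the r=6 sphere slices to a regular 32-gon of circumradius 3.969 (√(r²−h²) with h=4.5 from center) (area = (32/2)·3.969²·sin(360°/32) = 49.16 mm²). So its area = 49.16 mm². Layer 25 is larger (105.35 vs 49.16 mm²).

layer 25 (z = 7.5 mm)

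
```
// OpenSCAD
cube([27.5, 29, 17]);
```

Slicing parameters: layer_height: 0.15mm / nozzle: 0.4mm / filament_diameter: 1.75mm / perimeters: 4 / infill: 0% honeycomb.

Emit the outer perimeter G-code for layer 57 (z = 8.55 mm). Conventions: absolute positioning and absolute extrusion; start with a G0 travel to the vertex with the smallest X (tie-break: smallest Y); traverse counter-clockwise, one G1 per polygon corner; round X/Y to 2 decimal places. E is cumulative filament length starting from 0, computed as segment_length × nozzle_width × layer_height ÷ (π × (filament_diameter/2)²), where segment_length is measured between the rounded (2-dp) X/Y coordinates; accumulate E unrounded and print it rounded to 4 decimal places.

At z = 8.55 mm: the 27.5×29 cube contributes its full rectangle. The outline is a single polygon with 4 vertices. Extrusion per mm of travel: 0.4 × 0.15 / (π × 0.875²) = 0.024945. Accumulating E over each segment gives final E = 2.8188.

G0 X0.00 Y0.00 Z8.55
G1 X27.50 Y0.00 E0.6860
G1 X27.50 Y29.00 E1.4094
G1 X0.00 Y29.00 E2.0954
G1 X0.00 Y0.00 E2.8188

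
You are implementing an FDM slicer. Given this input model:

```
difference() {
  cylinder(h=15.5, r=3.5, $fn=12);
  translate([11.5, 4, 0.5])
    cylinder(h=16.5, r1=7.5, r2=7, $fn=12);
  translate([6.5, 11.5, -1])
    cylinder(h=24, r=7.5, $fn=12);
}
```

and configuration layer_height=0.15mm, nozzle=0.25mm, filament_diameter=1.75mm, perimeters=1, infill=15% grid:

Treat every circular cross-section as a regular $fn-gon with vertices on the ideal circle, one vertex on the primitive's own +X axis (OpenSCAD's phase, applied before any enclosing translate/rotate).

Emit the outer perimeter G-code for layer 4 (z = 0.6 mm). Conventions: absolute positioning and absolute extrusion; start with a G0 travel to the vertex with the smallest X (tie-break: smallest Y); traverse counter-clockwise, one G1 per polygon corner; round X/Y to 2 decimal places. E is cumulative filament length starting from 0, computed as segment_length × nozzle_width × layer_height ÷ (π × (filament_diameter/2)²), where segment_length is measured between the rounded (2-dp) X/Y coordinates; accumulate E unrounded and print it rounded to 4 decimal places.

G0 X-3.50 Y0.00 Z0.60
G1 X-3.03 Y-1.75 E0.0283
G1 X-1.75 Y-3.03 E0.0565
G1 X0.00 Y-3.50 E0.0847
G1 X1.75 Y-3.03 E0.1130
G1 X3.03 Y-1.75 E0.1412
G1 X3.50 Y0.00 E0.1694
G1 X3.03 Y1.75 E0.1977
G1 X1.75 Y3.03 E0.2259
G1 X0.00 Y3.50 E0.2542
G1 X-1.75 Y3.03 E0.2824
G1 X-3.03 Y1.75 E0.3106
G1 X-3.50 Y0.00 E0.3389

At z = 0.6 mm: the r=3.5 cylinder gives a regular 12-gon of circumradius 3.5 (constant along its height); the cone at (11.5, 4) contributes a regular 12-gon of circumradius 7.497 (interpolated between r1=7.5 and r2=7 at t=0.006); the r=7.5 cylinder at (6.5, 11.5) gives a regular 12-gon of circumradius 7.5 (constant along its height); After the difference (first − rest): starting from the r=3.5 cylinder, the cone at (11.5, 4) misses the remaining region (no effect); the r=7.5 cylinder at (6.5, 11.5) misses the remaining region (no effect) — 1 connected region. The outline is a single polygon with 12 vertices. Extrusion per mm of travel: 0.25 × 0.15 / (π × 0.875²) = 0.015591. Accumulating E over each segment gives final E = 0.3389.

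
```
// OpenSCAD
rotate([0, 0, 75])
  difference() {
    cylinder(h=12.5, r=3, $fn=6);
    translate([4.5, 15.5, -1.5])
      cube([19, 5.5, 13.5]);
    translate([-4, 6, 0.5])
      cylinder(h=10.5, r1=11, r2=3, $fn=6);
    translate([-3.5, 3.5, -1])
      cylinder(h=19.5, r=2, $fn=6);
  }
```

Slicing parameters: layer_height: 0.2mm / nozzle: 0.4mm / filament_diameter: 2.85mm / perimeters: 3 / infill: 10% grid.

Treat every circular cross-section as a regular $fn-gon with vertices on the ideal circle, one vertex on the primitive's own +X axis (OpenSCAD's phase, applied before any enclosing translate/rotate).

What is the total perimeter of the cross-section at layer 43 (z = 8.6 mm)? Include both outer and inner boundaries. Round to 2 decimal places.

At z = 8.6 mm: the r=3 cylinder contributes a regular 6-gon of circumradius 3 (perimeter = 2·6·3.000·sin(180°/6) = 18.00 mm); the cube at (4.5, 15.5) is present — its section is the full 19×5.5 rectangle (perimeter 49.00 mm); the cone at (-4, 6) contributes a regular 6-gon of circumradius 4.829 (interpolated between r1=11 and r2=3 at t=0.771) (perimeter = 2·6·4.829·sin(180°/6) = 28.97 mm); the r=2 cylinder at (-3.5, 3.5) contributes a regular 6-gon of circumradius 2 (perimeter = 2·6·2.000·sin(180°/6) = 12.00 mm); Subtracting the remaining from the first: starting from the r=3 cylinder, the 19×5.5 cube at (4.5, 15.5) misses the remaining region (no effect); the cone at (-4, 6) partially overlaps it — only the 0.28 mm² overlap (of its 60.57 mm²) is removed, clipping the outline; the r=2 cylinder at (-3.5, 3.5) misses the remaining region (no effect) — boundary = 18.00 mm; (whole slice rotated 75° about Z — lengths, areas and connectivity unchanged). Overall, the cross-section is a single solid region. Total boundary length (outer) = 18.00 mm.

18.00 mm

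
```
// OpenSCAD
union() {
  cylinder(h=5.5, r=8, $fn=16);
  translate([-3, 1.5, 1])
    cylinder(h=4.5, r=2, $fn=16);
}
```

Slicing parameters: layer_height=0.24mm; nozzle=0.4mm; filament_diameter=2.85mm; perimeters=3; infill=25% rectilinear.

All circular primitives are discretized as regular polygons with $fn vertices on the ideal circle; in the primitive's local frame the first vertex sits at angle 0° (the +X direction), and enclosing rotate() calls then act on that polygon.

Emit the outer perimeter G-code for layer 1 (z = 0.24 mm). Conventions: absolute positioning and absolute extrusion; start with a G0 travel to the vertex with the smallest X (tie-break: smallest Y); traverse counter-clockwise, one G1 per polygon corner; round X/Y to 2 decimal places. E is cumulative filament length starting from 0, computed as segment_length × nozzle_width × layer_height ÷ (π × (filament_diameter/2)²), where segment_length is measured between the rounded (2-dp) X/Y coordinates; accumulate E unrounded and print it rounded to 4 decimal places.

G0 X-8.00 Y0.00 Z0.24
G1 X-7.39 Y-3.06 E0.0470
G1 X-5.66 Y-5.66 E0.0940
G1 X-3.06 Y-7.39 E0.1409
G1 X0.00 Y-8.00 E0.1879
G1 X3.06 Y-7.39 E0.2349
G1 X5.66 Y-5.66 E0.2819
G1 X7.39 Y-3.06 E0.3288
G1 X8.00 Y0.00 E0.3758
G1 X7.39 Y3.06 E0.4228
G1 X5.66 Y5.66 E0.4698
G1 X3.06 Y7.39 E0.5167
G1 X0.00 Y8.00 E0.5637
G1 X-3.06 Y7.39 E0.6107
G1 X-5.66 Y5.66 E0.6577
G1 X-7.39 Y3.06 E0.7046
G1 X-8.00 Y0.00 E0.7516

At z = 0.24 mm: the cylinder: section is a regular 16-gon, circumradius r=8; the cylinder at (-3, 1.5) does not reach this height (z outside [1, 5.5]); Merging all regions: only the r=8 cylinder is present, so the union is just that shape — 1 connected region. The outline is a single polygon with 16 vertices. Extrusion per mm of travel: 0.4 × 0.24 / (π × 1.425²) = 0.015048. Accumulating E over each segment gives final E = 0.7516.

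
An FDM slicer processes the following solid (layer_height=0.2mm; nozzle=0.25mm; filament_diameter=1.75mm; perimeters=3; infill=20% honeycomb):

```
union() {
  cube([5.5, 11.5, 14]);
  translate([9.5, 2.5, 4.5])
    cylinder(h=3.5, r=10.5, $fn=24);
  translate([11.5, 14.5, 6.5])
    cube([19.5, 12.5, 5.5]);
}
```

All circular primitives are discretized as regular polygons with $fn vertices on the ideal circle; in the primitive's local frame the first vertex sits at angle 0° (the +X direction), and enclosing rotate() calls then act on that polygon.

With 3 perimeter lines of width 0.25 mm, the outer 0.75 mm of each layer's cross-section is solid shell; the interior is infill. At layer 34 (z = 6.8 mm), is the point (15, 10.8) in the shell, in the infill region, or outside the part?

At z = 6.8 mm: the 5.5×11.5 cube contributes its full rectangle; the r=10.5 cylinder at (9.5, 2.5) gives a regular 24-gon of circumradius 10.5 (constant along its height); the cube at (11.5, 14.5) (footprint 19.5×12.5) is included at this height; Taking the union: the regions partially overlap (shared area 55.46 mm²), so overlapping operands fuse into one piece — 2 connected regions. Overall, the cross-section has 2 separate islands. The nearest boundary edge runs (14.75, 11.59)→(16.92, 9.92); distance from the point to it = 0.48 mm. (Shell/infill is judged within the island containing the point — the largest one.) The point is inside the cross-section, 0.48 mm from the nearest boundary — within the 0.75 mm shell band (3 × 0.25).

shell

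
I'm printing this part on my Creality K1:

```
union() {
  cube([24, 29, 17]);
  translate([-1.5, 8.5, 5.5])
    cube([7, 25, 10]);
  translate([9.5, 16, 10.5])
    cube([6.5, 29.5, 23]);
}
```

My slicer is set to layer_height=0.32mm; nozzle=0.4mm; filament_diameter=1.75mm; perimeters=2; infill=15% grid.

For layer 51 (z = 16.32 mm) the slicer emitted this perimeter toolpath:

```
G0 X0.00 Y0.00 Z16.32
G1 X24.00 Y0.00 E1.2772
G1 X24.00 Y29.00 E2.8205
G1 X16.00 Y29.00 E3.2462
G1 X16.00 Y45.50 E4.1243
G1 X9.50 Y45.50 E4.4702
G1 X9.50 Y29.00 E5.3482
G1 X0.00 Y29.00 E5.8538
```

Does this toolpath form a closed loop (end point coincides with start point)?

no

Start point (G0): (0.00, 0.00). End point (last G1): the path does not return to the start — open.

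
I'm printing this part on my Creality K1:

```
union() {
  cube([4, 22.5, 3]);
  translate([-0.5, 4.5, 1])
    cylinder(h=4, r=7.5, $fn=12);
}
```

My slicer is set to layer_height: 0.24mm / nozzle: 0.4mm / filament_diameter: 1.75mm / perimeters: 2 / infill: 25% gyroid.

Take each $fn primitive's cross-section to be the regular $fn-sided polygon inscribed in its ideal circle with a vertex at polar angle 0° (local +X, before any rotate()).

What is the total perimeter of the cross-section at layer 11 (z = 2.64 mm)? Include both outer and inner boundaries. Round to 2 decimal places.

69.05 mm

At z = 2.64 mm: the cube (footprint 4×22.5) is included at this height (perimeter 53.00 mm); the r=7.5 cylinder at (-0.5, 4.5) contributes a regular 12-gon of circumradius 7.5 (perimeter = 2·12·7.500·sin(180°/12) = 46.59 mm); Merging all regions: the regions partially overlap (shared area 45.11 mm²), so the edge portions inside another operand are dropped and the merged outline is re-measured after clipping — boundary = 69.05 mm. Overall, the cross-section is a single solid region. Total boundary length (outer) = 69.05 mm.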